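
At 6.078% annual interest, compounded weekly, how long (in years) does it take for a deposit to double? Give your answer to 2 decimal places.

11.41 years

(1 + 0.00116885)^(52t) = 2.
52t = ln 2 / ln(1 + 0.00116885) ≈ 0.69315/0.00116816 ≈ 593.3648.
t ≈ 11.4109.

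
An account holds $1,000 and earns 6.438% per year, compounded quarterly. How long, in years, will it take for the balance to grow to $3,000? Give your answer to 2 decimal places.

17.20 years

We need (1 + 0.016095)^(4t) = 3, so 4t = ln 3 / ln 1.016095 ≈ 68.8058.
t ≈ 68.8058/4 = 17.2015 years.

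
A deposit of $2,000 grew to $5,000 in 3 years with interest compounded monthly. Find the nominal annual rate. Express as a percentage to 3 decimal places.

30.935%

(1 + r/12)^36 = 5,000/2,000 = 2.5.
1 + r/12 = 2.5^(1/36) ≈ 1.025779, so r/12 ≈ 0.0257792.
r ≈ 12·0.0257792 = 30.93504%.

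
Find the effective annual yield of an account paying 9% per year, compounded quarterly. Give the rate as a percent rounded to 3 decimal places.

9.308%

One year is 4 periods at 0.0225 each: (1 + 0.0225)^4 ≈ 1.093083.
EAR = 1.093083 − 1 ≈ 9.30833%.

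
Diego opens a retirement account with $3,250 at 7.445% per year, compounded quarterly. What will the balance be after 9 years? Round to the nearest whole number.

Periodic rate = 7.445%/4 = 0.0186125; periods = 4·9 = 36.
A = 3,250·(1 + 0.0186125)^36 ≈ 3,250·1.94233461 ≈ 6,312.5875.

$6,313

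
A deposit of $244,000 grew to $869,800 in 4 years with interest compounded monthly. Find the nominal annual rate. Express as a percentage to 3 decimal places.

32.202%

The 48-period growth factor is 869,800/244,000 = 3.56475.
r/12 = 3.56475^(1/48) − 1 ≈ 0.0268349, so r ≈ 12·0.0268349 = 32.20187%.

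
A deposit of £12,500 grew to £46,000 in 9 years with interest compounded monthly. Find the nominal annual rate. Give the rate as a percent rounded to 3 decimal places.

14.564%

The 108-period growth factor is 46,000/12,500 = 3.68.
r/12 = 3.68^(1/108) − 1 ≈ 0.0121371, so r ≈ 12·0.0121371 = 14.56448%.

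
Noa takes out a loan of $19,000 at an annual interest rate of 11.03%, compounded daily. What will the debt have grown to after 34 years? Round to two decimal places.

Periodic rate = 11.03%/365 = 0.000302192; periods = 365·34 = 12410.
A = 19,000·(1 + 0.1103/365)^12410 ≈ 19,000·42.5054997875 ≈ 807,604.4960.

$807,604.50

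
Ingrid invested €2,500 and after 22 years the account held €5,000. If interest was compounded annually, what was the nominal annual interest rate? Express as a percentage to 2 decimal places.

The 22-period growth factor is 5,000/2,500 = 2.
r = 2^(1/22) − 1 ≈ 0.0320083, i.e. 3.20083%.

3.20%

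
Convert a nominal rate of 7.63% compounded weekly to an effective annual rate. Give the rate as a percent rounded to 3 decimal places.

7.923%

One year is 52 periods at 0.00146731 each: (1 + 0.00146731)^52 ≈ 1.079226.
EAR = 1.079226 − 1 ≈ 7.92260%.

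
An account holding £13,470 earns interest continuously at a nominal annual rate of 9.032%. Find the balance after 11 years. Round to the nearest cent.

£36,378.76

A = P·e^(rt) = 13,470·e^(0.09032·11) = 13,470·e^0.99352.
e^0.99352 ≈ 2.70072431, so A ≈ 36,378.7565.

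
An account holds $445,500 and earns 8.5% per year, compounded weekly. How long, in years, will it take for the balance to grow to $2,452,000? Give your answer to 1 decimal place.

(1 + 0.00163462)^(52t) = 2,452,000/445,500 = 5.5039.
52t·ln(1 + 0.00163462) = ln(5.5039); 52t = 1.7055/0.00163328 ≈ 1044.1940.
t ≈ 20.0807 years.

20.1 years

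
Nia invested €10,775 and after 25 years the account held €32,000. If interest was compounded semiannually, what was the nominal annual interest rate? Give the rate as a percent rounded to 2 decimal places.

The 50-period growth factor is 32,000/10,775 = 2.96984.
r/2 = 2.96984^(1/50) − 1 ≈ 0.0220088, so r ≈ 2·0.0220088 = 4.40177%.

4.40%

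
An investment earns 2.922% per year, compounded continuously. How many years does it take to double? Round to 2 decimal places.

23.72 years

e^(0.02922t) = 2, so 0.02922t = ln 2 ≈ 0.69315.
t ≈ 0.69315/0.02922 ≈ 23.7217.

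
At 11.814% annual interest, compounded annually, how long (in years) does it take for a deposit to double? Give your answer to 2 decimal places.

(1 + 0.11814)^t = 2.
t = ln 2 / ln(1 + 0.11814) ≈ 0.69315/0.111667 ≈ 6.2073.

6.21 years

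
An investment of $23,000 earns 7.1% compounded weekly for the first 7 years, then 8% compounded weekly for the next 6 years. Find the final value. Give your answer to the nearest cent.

Phase 1: 23,000·(1 + 0.071/52)^364 ≈ 37,794.1839.
Phase 2: 37,794.1839·(1 + 0.08/52)^312 ≈ 61,055.6885.

$61,055.69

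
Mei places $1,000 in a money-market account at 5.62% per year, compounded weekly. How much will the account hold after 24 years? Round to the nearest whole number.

Growth factor = (1 + 0.0562/52)^1248 ≈ 3.849994247.
A ≈ 1,000 × 3.849994247 ≈ 3,849.9942.

$3,850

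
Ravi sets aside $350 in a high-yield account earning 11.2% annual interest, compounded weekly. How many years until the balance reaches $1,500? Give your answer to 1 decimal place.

13.0 years

(1 + 0.00215385)^(52t) = 1,500/350 = 4.2857.
52t·ln(1 + 0.00215385) = ln(4.2857); 52t = 1.4553/0.00215153 ≈ 676.3965.
t ≈ 13.0076 years.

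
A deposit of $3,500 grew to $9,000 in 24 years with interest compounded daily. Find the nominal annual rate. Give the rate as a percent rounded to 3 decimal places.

(1 + r/365)^8760 = 9,000/3,500 = 2.57143.
1 + r/365 = 2.57143^(1/8760) ≈ 1.000108, so r/365 ≈ 0.000107821.
r ≈ 365·0.000107821 = 3.93547%.

3.935%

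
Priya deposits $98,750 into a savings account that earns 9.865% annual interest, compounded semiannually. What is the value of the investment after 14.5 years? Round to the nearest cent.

$398,958.46

Growth factor = (1 + 0.049325)^29 ≈ 4.04008571711.
A ≈ 98,750 × 4.04008571711 ≈ 398,958.4646.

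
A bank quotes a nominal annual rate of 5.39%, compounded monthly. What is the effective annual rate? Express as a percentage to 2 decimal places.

5.53%

EAR = (1 + 5.39%/12)^12 − 1 = (1 + 0.00449167)^12 − 1.
(1 + 0.00449167)^12 ≈ 1.055252, so EAR ≈ 5.52517%.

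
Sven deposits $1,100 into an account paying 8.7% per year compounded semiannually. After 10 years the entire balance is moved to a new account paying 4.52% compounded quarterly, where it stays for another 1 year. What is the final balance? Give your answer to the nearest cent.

$2,696.26

Phase 1: 1,100·(1 + 0.0435)^20 ≈ 2,577.7557.
Phase 2: 2,577.7557·(1 + 0.0113)^4 ≈ 2,696.2601.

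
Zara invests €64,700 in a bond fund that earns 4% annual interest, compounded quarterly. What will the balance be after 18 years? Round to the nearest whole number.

€132,447

Growth factor = (1 + 0.01)^72 ≈ 2.0470993121.
A ≈ 64,700 × 2.0470993121 ≈ 132,447.3255.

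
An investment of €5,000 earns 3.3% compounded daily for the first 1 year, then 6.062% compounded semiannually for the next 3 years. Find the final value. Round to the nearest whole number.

€6,182

After 1 years at 3.3%: 5,000 × 1.033548998 ≈ 5,167.7450.
Then 3 years at 6.062%: 5,167.7450 × 1.196210169 ≈ 6,181.7091.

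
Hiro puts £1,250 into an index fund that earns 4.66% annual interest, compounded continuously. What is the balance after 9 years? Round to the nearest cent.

A = P·e^(rt) = 1,250·e^(0.0466·9) = 1,250·e^0.4194.
e^0.4194 ≈ 1.521048653, so A ≈ 1,901.3108.

£1,901.31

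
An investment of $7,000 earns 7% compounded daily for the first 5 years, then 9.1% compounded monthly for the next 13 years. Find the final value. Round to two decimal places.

$32,278.89

After 5 years at 7%: 7,000 × 1.4190199292 ≈ 9,933.1395.
Then 13 years at 9.1%: 9,933.1395 × 3.2496165574 ≈ 32,278.8946.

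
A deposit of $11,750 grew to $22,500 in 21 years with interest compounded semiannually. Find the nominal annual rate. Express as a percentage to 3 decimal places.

3.118%

The 42-period growth factor is 22,500/11,750 = 1.91489.
r/2 = 1.91489^(1/42) − 1 ≈ 0.0155884, so r ≈ 2·0.0155884 = 3.11768%.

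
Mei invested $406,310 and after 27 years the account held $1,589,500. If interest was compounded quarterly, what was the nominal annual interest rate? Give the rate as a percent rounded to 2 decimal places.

(1 + r/4)^108 = 1,589,500/406,310 = 3.91204.
1 + r/4 = 3.91204^(1/108) ≈ 1.01271, so r/4 ≈ 0.0127103.
r ≈ 4·0.0127103 = 5.08411%.

5.08%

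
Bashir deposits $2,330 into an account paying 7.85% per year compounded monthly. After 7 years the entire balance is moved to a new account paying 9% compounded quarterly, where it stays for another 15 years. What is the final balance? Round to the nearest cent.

$15,311.67

After 7 years at 7.85%: 2,330 × 1.7292892348 ≈ 4,029.2439.
Then 15 years at 9%: 4,029.2439 × 3.8001347859 ≈ 15,311.6700.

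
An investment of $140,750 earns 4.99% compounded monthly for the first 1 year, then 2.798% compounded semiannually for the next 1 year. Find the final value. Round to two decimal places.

Phase 1: 140,750·(1 + 0.0499/12)^12 ≈ 147,936.3041.
Phase 2: 147,936.3041·(1 + 0.01399)^2 ≈ 152,104.5160.

$152,104.52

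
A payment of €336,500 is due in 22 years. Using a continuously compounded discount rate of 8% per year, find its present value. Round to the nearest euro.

€57,893

P = A·e^(−rt) = 336,500·e^(−1.76).
e^(−1.76) ≈ 0.172044863823, so P ≈ 57,893.0967.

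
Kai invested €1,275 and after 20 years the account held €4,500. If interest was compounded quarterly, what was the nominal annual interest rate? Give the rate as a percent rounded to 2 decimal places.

(1 + r/4)^80 = 4,500/1,275 = 3.52941.
1 + r/4 = 3.52941^(1/80) ≈ 1.015889, so r/4 ≈ 0.015889.
r ≈ 4·0.015889 = 6.35562%.

6.36%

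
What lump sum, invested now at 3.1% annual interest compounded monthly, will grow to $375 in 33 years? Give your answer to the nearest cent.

Growth factor = (1 + 0.031/12)^396 ≈ 2.77786014.
P = 375/2.77786014 ≈ 134.9960.

$135.00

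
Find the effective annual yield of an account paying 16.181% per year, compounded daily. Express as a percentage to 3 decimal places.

17.559%

EAR = (1 + 16.181%/365)^365 − 1 = (1 + 0.000443315)^365 − 1.
(1 + 0.000443315)^365 ≈ 1.175595, so EAR ≈ 17.55947%.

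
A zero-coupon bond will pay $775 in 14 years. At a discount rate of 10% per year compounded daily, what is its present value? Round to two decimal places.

Periodic rate = 10%/365 = 0.000273973; 5110 periods.
P = 775/(1 + 0.1/365)^5110 ≈ 775/4.05442247 ≈ 191.1493.

$191.15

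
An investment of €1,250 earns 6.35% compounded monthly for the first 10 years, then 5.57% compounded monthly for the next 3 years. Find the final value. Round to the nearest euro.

After 10 years at 6.35%: 1,250 × 1.883865531 ≈ 2,354.8319.
Then 3 years at 5.57%: 2,354.8319 × 1.181415605 ≈ 2,782.0352.

€2,782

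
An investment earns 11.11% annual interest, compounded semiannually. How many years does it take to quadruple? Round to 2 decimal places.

12.82 years

(1 + 0.05555)^(2t) = 4.
2t = ln 4 / ln(1 + 0.05555) ≈ 1.3863/0.054062 ≈ 25.6427.
t ≈ 12.8213.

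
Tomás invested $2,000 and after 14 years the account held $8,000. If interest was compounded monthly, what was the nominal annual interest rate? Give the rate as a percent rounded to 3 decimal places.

The 168-period growth factor is 8,000/2,000 = 4.
r/12 = 4^(1/168) − 1 ≈ 0.00828589, so r ≈ 12·0.00828589 = 9.94307%.

9.943%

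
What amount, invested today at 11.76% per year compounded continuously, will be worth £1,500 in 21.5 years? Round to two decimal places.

P = A·e^(−rt) = 1,500·e^(−2.5284).
e^(−2.5284) ≈ 0.07978657674, so P ≈ 119.6799.

£119.68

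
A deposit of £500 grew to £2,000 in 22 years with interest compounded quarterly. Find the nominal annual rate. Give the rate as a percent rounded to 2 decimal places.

The 88-period growth factor is 2,000/500 = 4.
r/4 = 4^(1/88) − 1 ≈ 0.0158781, so r ≈ 4·0.0158781 = 6.35123%.

6.35%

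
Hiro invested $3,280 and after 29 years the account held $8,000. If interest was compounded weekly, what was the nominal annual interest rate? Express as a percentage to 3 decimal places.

(1 + r/52)^1508 = 8,000/3,280 = 2.43902.
1 + r/52 = 2.43902^(1/1508) ≈ 1.000591, so r/52 ≈ 0.00059142.
r ≈ 52·0.00059142 = 3.07539%.

3.075%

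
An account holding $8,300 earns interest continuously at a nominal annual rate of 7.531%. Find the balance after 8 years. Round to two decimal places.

A = P·e^(rt) = 8,300·e^(0.07531·8) = 8,300·e^0.60248.
e^0.60248 ≈ 1.826643263, so A ≈ 15,161.1391.

$15,161.14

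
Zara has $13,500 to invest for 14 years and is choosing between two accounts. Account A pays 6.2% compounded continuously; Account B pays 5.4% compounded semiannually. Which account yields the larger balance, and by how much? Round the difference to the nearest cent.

Account A growth factor: e^(0.062·14) = e^0.868 ≈ 2.3821418025; balance ≈ 32,158.9143.
Account B growth factor: (1 + 0.027)^28 ≈ 2.1084942486; balance ≈ 28,464.6724.
Account A is larger by 3,694.2420.

Account A, by $3,694.24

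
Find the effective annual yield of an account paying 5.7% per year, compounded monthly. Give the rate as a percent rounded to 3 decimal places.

5.851%

EAR = (1 + 5.7%/12)^12 − 1 = (1 + 0.00475)^12 − 1.
(1 + 0.00475)^12 ≈ 1.058513, so EAR ≈ 5.85130%.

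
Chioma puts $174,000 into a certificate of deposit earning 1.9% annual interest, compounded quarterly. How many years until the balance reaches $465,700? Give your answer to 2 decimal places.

51.94 years

(1 + 0.00475)^(4t) = 465,700/174,000 = 2.6764.
4t·ln(1 + 0.00475) = ln(2.6764); 4t = 0.98449/0.00473875 ≈ 207.7521.
t ≈ 51.9380 years.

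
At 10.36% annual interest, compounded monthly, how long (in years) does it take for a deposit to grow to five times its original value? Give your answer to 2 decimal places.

15.60 years

(1 + 0.00863333)^(12t) = 5.
12t = ln 5 / ln(1 + 0.00863333) ≈ 1.6094/0.00859628 ≈ 187.2249.
t ≈ 15.6021.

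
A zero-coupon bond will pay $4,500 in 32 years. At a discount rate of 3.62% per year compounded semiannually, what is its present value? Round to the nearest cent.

Periodic rate = 3.62%/2 = 0.0181; 64 periods.
P = 4,500/(1 + 0.0181)^64 ≈ 4,500/3.152012975 ≈ 1,427.6591.

$1,427.66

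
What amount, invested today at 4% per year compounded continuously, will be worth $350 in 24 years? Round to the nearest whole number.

P = A·e^(−rt) = 350·e^(−0.96).
e^(−0.96) ≈ 0.382892886, so P ≈ 134.0125.

$134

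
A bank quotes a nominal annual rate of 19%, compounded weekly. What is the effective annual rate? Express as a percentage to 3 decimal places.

20.883%

EAR = (1 + 19%/52)^52 − 1 = (1 + 0.00365385)^52 − 1.
(1 + 0.00365385)^52 ≈ 1.208831, so EAR ≈ 20.88309%.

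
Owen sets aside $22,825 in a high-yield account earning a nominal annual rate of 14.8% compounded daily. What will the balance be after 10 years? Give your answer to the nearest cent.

Growth factor = (1 + 0.148/365)^3650 ≈ 4.39162811034.
A ≈ 22,825 × 4.39162811034 ≈ 100,238.9116.

$100,238.91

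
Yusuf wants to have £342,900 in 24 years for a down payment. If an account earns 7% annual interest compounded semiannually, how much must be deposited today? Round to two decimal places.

Periodic rate = 7%/2 = 0.035; 48 periods.
P = 342,900/(1 + 0.035)^48 ≈ 342,900/5.21358898053 ≈ 65,770.4321.

£65,770.43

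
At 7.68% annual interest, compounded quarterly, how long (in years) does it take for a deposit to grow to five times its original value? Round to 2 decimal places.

(1 + 0.0192)^(4t) = 5.
4t = ln 5 / ln(1 + 0.0192) ≈ 1.6094/0.019018 ≈ 84.6271.
t ≈ 21.1568.

21.16 years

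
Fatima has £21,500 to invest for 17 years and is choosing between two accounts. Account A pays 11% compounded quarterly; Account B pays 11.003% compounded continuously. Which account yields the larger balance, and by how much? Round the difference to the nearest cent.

Account A growth factor: (1 + 0.0275)^68 ≈ 6.32651405594; balance ≈ 136,020.0522.
Account B growth factor: e^(0.11003·17) = e^1.87051 ≈ 6.4916062744; balance ≈ 139,569.5349.
Account B is larger by 3,549.4827.

Account B, by £3,549.48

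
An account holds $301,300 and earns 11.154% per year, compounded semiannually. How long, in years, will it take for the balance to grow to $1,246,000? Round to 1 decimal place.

13.1 years

We need (1 + 0.05577)^(2t) = 4.1354, so 2t = ln 4.1354 / ln 1.05577 ≈ 26.1577.
t ≈ 26.1577/2 = 13.0788 years.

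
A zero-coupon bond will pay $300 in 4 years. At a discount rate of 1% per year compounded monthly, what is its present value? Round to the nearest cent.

$288.24

Periodic rate = 1%/12 = 0.000833333; 48 periods.
P = 300/(1 + 0.01/12)^48 ≈ 300/1.04079344 ≈ 288.2416.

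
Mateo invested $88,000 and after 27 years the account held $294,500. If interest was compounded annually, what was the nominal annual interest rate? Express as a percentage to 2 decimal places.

(1 + r)^27 = 294,500/88,000 = 3.34659.
1 + r = 3.34659^(1/27) ≈ 1.045754, so r ≈ 0.0457545.
r ≈ 4.57545%.

4.58%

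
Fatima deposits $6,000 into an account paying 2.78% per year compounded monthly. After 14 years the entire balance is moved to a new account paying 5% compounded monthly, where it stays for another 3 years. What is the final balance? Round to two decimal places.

Phase 1: 6,000·(1 + 0.0278/12)^168 ≈ 8,850.8132.
Phase 2: 8,850.8132·(1 + 0.05/12)^36 ≈ 10,279.9737.

$10,279.97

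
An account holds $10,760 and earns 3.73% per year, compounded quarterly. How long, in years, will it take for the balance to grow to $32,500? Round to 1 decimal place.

29.8 years

We need (1 + 0.009325)^(4t) = 3.0204, so 4t = ln 3.0204 / ln 1.009325 ≈ 119.0939.
t ≈ 119.0939/4 = 29.7735 years.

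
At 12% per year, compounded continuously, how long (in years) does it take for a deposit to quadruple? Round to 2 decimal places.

e^(0.12t) = 4, so 0.12t = ln 4 ≈ 1.3863.
t ≈ 1.3863/0.12 ≈ 11.5525.

11.55 years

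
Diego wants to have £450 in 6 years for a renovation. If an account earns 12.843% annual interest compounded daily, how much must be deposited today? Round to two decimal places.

£208.26

Periodic rate = 12.843%/365 = 0.000351863; 2190 periods.
P = 450/(1 + 0.12843/365)^2190 ≈ 450/2.1607264 ≈ 208.2633.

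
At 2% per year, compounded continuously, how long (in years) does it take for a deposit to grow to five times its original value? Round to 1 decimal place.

e^(0.02t) = 5, so 0.02t = ln 5 ≈ 1.6094.
t ≈ 1.6094/0.02 ≈ 80.4719.

80.5 years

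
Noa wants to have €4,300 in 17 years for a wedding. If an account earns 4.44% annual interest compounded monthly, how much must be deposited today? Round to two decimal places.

Growth factor = (1 + 0.0037)^204 ≈ 2.124225053.
P = 4,300/2.124225053 ≈ 2,024.2676.

€2,024.27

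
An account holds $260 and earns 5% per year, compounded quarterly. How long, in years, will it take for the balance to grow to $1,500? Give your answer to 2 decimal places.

35.27 years

We need (1 + 0.0125)^(4t) = 5.7692, so 4t = ln 5.7692 / ln 1.0125 ≈ 141.0776.
t ≈ 141.0776/4 = 35.2694 years.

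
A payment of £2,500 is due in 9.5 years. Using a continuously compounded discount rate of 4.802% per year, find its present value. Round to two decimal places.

£1,584.23

P = A·e^(−rt) = 2,500·e^(−0.45619).
e^(−0.45619) ≈ 0.6336934239, so P ≈ 1,584.2336.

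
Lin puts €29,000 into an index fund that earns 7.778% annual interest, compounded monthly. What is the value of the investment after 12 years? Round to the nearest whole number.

€73,526

Growth factor = (1 + 0.07778/12)^144 ≈ 2.5353917038.
A ≈ 29,000 × 2.5353917038 ≈ 73,526.3594.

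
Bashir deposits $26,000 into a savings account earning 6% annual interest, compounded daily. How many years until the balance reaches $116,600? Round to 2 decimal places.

25.01 years

We need (1 + 0.000164384)^(365t) = 4.4846, so 365t = ln 4.4846 / ln 1.000164 ≈ 9129.7211.
t ≈ 9129.7211/365 = 25.0129 years.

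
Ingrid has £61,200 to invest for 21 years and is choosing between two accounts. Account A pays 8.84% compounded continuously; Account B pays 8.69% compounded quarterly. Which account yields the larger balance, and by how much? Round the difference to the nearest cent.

Account A, by £19,491.90

Account A growth factor: e^(0.0884·21) = e^1.8564 ≈ 6.40065289496; balance ≈ 391,719.9572.
Account B growth factor: (1 + 0.021725)^84 ≈ 6.08215776393; balance ≈ 372,228.0552.
Account A is larger by 19,491.9020.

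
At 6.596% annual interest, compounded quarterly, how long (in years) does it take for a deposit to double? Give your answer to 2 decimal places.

10.60 years

(1 + 0.01649)^(4t) = 2.
4t = ln 2 / ln(1 + 0.01649) ≈ 0.69315/0.0163555 ≈ 42.3800.
t ≈ 10.5950.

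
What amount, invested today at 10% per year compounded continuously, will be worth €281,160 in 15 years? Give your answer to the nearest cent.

€62,735.28

P = A·e^(−rt) = 281,160·e^(−1.5).
e^(−1.5) ≈ 0.223130160148, so P ≈ 62,735.2758.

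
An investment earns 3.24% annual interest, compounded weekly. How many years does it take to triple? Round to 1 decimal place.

(1 + 0.000623077)^(52t) = 3.
52t = ln 3 / ln(1 + 0.000623077) ≈ 1.0986/0.000622883 ≈ 1763.7542.
t ≈ 33.9183.

33.9 years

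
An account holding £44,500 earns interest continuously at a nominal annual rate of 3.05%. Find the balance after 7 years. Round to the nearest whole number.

A = P·e^(rt) = 44,500·e^(0.0305·7) = 44,500·e^0.2135.
e^0.2135 ≈ 1.2380034983, so A ≈ 55,091.1557.

£55,091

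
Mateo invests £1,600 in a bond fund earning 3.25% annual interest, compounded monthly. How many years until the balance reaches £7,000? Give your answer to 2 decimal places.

45.47 years

(1 + 0.00270833)^(12t) = 7,000/1,600 = 4.375.
12t·ln(1 + 0.00270833) = ln(4.375); 12t = 1.4759/0.00270467 ≈ 545.6877.
t ≈ 45.4740 years.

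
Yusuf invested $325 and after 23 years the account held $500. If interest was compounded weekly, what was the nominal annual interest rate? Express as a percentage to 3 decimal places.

1.873%

(1 + r/52)^1196 = 500/325 = 1.53846.
1 + r/52 = 1.53846^(1/1196) ≈ 1.00036, so r/52 ≈ 0.000360251.
r ≈ 52·0.000360251 = 1.87331%.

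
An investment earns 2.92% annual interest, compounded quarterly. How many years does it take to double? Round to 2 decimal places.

(1 + 0.0073)^(4t) = 2.
4t = ln 2 / ln(1 + 0.0073) ≈ 0.69315/0.00727348 ≈ 95.2978.
t ≈ 23.8245.

23.82 years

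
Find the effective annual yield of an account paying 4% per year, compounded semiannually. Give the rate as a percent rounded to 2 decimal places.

EAR = (1 + 4%/2)^2 − 1 = (1 + 0.02)^2 − 1.
(1 + 0.02)^2 ≈ 1.0404, so EAR ≈ 4.04000%.

4.04%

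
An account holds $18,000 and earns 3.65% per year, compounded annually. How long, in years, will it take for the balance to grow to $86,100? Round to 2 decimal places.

43.66 years

We need (1 + 0.0365)^t = 4.7833, so t = ln 4.7833 / ln 1.0365 ≈ 43.6584.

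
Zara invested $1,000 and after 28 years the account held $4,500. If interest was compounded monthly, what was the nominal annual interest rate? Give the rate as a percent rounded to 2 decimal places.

(1 + r/12)^336 = 4,500/1,000 = 4.5.
1 + r/12 = 4.5^(1/336) ≈ 1.004486, so r/12 ≈ 0.00448645.
r ≈ 12·0.00448645 = 5.38375%.

5.38%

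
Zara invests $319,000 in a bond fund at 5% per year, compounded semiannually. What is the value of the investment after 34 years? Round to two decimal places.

$1,710,068.59

Growth factor = (1 + 0.025)^68 ≈ 5.360716578391.
A ≈ 319,000 × 5.360716578391 ≈ 1,710,068.5885.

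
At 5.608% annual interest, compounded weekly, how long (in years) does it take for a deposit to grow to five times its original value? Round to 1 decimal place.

28.7 years

(1 + 0.00107846)^(52t) = 5.
52t = ln 5 / ln(1 + 0.00107846) ≈ 1.6094/0.00107788 ≈ 1493.1507.
t ≈ 28.7144.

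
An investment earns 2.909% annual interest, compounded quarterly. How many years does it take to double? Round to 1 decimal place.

(1 + 0.0072725)^(4t) = 2.
4t = ln 2 / ln(1 + 0.0072725) ≈ 0.69315/0.00724618 ≈ 95.6569.
t ≈ 23.9142.

23.9 years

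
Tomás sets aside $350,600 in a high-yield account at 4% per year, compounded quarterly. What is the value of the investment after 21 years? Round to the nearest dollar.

$808,737

Periodic rate = 4%/4 = 0.01; periods = 4·21 = 84.
A = 350,600·(1 + 0.01)^84 ≈ 350,600·2.30672274404 ≈ 808,736.9941.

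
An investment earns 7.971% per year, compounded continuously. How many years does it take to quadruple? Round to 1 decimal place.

e^(0.07971t) = 4, so 0.07971t = ln 4 ≈ 1.3863.
t ≈ 1.3863/0.07971 ≈ 17.3917.

17.4 years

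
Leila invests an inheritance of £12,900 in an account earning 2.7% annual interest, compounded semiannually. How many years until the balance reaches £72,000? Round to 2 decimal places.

64.11 years

(1 + 0.0135)^(2t) = 72,000/12,900 = 5.5814.
2t·ln(1 + 0.0135) = ln(5.5814); 2t = 1.7194/0.0134097 ≈ 128.2236.
t ≈ 64.1118 years.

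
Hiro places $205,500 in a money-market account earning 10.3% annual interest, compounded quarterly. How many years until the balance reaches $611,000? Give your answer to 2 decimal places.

10.71 years

We need (1 + 0.02575)^(4t) = 2.9732, so 4t = ln 2.9732 / ln 1.02575 ≈ 42.8591.
t ≈ 42.8591/4 = 10.7148 years.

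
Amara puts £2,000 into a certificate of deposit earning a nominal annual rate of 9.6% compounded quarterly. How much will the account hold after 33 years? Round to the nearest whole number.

Periodic rate = 9.6%/4 = 0.024; periods = 4·33 = 132.
A = 2,000·(1 + 0.024)^132 ≈ 2,000·22.887284938 ≈ 45,774.5699.

£45,775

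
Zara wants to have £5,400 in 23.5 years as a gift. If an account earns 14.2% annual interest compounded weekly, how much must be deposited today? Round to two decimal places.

£192.81

Periodic rate = 14.2%/52 = 0.00273077; 1222 periods.
P = 5,400/(1 + 0.142/52)^1222 ≈ 5,400/28.00693027 ≈ 192.8094.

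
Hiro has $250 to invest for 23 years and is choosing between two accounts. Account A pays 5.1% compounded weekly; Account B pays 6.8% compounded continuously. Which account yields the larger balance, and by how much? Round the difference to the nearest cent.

A: (1 + 0.051/52)^1196 ≈ 3.22981595, so 250 × 3.22981595 ≈ 807.4540.
B: e^(0.068·23) = e^1.564 ≈ 4.777894651, so 250 × 4.777894651 ≈ 1,194.4737.
Difference ≈ 387.0197 in favor of B.

Account B, by $387.02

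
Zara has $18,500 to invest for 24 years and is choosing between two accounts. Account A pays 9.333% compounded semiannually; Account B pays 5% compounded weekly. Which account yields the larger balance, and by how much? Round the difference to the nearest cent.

Account A growth factor: (1 + 0.046665)^48 ≈ 8.9283187467; balance ≈ 165,173.8968.
Account B growth factor: (1 + 0.05/52)^1248 ≈ 3.3182032494; balance ≈ 61,386.7601.
Account A is larger by 103,787.1367.

Account A, by $103,787.14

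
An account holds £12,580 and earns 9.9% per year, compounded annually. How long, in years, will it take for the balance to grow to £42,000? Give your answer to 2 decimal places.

(1 + 0.099)^t = 42,000/12,580 = 3.3386.
t·ln(1 + 0.099) = ln(3.3386); t = 1.2056/0.0944007 ≈ 12.7707.

12.77 years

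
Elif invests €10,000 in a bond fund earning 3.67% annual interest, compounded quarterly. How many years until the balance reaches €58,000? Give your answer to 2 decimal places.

We need (1 + 0.009175)^(4t) = 5.8, so 4t = ln 5.8 / ln 1.009175 ≈ 192.4697.
t ≈ 192.4697/4 = 48.1174 years.

48.12 years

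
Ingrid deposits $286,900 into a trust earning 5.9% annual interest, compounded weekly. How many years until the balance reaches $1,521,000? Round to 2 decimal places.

28.29 years

(1 + 0.00113462)^(52t) = 1,521,000/286,900 = 5.3015.
52t·ln(1 + 0.00113462) = ln(5.3015); 52t = 1.668/0.00113397 ≈ 1470.9263.
t ≈ 28.2870 years.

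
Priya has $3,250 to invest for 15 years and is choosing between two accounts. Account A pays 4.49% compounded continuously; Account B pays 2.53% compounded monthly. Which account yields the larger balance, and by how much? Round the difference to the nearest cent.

Account A, by $1,625.39

A: e^(0.0449·15) = e^0.6735 ≈ 1.961089135, so 3,250 × 1.961089135 ≈ 6,373.5397.
B: (1 + 0.0253/12)^180 ≈ 1.460969863, so 3,250 × 1.460969863 ≈ 4,748.1521.
Difference ≈ 1,625.3876 in favor of A.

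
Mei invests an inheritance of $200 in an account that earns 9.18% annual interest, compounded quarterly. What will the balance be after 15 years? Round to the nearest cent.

$780.36

Periodic rate = 9.18%/4 = 0.02295; periods = 4·15 = 60.
A = 200·(1 + 0.02295)^60 ≈ 200·3.90179458 ≈ 780.3589.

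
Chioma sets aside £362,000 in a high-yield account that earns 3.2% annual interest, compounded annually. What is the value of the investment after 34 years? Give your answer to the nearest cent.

Growth factor = (1 + 0.032)^34 ≈ 2.918164083514.
A ≈ 362,000 × 2.918164083514 ≈ 1,056,375.3982.

£1,056,375.40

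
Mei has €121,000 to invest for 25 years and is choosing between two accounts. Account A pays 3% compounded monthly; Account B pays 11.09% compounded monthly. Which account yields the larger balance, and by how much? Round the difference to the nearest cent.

Account A growth factor: (1 + 0.0025)^300 ≈ 2.11501955766; balance ≈ 255,917.3665.
Account B growth factor: (1 + 0.1109/12)^300 ≈ 15.79616403721; balance ≈ 1,911,335.8485.
Account B is larger by 1,655,418.4820.

Account B, by €1,655,418.48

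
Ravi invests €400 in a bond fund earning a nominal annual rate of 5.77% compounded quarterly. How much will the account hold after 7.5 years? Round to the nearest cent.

Periodic rate = 5.77%/4 = 0.014425; periods = 4·7.5 = 30.
A = 400·(1 + 0.014425)^30 ≈ 400·1.53673262 ≈ 614.6930.

€614.69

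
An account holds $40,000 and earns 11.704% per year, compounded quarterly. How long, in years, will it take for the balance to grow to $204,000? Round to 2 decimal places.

14.12 years

(1 + 0.02926)^(4t) = 204,000/40,000 = 5.1.
4t·ln(1 + 0.02926) = ln(5.1); 4t = 1.6292/0.0288401 ≈ 56.4922.
t ≈ 14.1230 years.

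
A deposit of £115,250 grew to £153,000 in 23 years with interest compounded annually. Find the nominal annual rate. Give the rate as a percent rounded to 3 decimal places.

1.240%

(1 + r)^23 = 153,000/115,250 = 1.32755.
1 + r = 1.32755^(1/23) ≈ 1.012395, so r ≈ 0.0123951.
r ≈ 1.23951%.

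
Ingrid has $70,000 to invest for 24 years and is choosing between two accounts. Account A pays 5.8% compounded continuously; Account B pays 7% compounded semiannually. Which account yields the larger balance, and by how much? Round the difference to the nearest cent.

Account B, by $83,349.08

A: e^(0.058·24) = e^1.392 ≈ 4.02288778816, so 70,000 × 4.02288778816 ≈ 281,602.1452.
B: (1 + 0.035)^48 ≈ 5.21358898053, so 70,000 × 5.21358898053 ≈ 364,951.2286.
Difference ≈ 83,349.0835 in favor of B.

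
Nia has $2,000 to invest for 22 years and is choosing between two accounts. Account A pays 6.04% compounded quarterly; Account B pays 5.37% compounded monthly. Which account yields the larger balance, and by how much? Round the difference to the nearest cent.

Account A, by $977.66

Account A growth factor: (1 + 0.0151)^88 ≈ 3.739184065; balance ≈ 7,478.3681.
Account B growth factor: (1 + 0.004475)^264 ≈ 3.250355832; balance ≈ 6,500.7117.
Account A is larger by 977.6565.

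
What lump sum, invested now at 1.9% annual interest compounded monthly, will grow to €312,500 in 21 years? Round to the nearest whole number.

€209,751

Periodic rate = 1.9%/12 = 0.00158333; 252 periods.
P = 312,500/(1 + 0.019/12)^252 ≈ 312,500/1.48986342998 ≈ 209,750.7689.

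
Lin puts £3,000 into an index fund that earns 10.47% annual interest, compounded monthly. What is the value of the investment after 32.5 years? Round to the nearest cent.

Periodic rate = 10.47%/12 = 0.008725; periods = 12·32.5 = 390.
A = 3,000·(1 + 0.008725)^390 ≈ 3,000·29.606421711 ≈ 88,819.2651.

£88,819.27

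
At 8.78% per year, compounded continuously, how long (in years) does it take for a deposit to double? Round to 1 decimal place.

e^(0.0878t) = 2, so 0.0878t = ln 2 ≈ 0.69315.
t ≈ 0.69315/0.0878 ≈ 7.8946.

7.9 years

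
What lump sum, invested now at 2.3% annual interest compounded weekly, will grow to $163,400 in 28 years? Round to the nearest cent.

Periodic rate = 2.3%/52 = 0.000442308; 1456 periods.
P = 163,400/(1 + 0.023/52)^1456 ≈ 163,400/1.90381090894 ≈ 85,827.8515.

$85,827.85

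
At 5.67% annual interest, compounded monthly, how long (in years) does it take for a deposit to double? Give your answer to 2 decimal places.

(1 + 0.004725)^(12t) = 2.
12t = ln 2 / ln(1 + 0.004725) ≈ 0.69315/0.00471387 ≈ 147.0441.
t ≈ 12.2537.

12.25 years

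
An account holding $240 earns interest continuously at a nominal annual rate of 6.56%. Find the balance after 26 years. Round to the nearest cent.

A = P·e^(rt) = 240·e^(0.0656·26) = 240·e^1.7056.
e^1.7056 ≈ 5.504687489, so A ≈ 1,321.1250.

$1,321.12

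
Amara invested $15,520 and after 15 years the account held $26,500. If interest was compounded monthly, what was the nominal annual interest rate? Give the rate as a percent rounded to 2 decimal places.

(1 + r/12)^180 = 26,500/15,520 = 1.70747.
1 + r/12 = 1.70747^(1/180) ≈ 1.002977, so r/12 ≈ 0.00297673.
r ≈ 12·0.00297673 = 3.57207%.

3.57%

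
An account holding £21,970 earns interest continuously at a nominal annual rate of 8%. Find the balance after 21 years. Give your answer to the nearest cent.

£117,881.26

A = P·e^(rt) = 21,970·e^(0.08·21) = 21,970·e^1.68.
e^1.68 ≈ 5.36555597112, so A ≈ 117,881.2647.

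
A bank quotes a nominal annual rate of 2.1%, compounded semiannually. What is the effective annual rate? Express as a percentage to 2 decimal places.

2.11%

EAR = (1 + 2.1%/2)^2 − 1 = (1 + 0.0105)^2 − 1.
(1 + 0.0105)^2 ≈ 1.02111, so EAR ≈ 2.11102%.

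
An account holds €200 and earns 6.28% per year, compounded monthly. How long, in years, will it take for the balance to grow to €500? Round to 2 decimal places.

14.63 years

(1 + 0.00523333)^(12t) = 500/200 = 2.5.
12t·ln(1 + 0.00523333) = ln(2.5); 12t = 0.91629/0.00521969 ≈ 175.5451.
t ≈ 14.6288 years.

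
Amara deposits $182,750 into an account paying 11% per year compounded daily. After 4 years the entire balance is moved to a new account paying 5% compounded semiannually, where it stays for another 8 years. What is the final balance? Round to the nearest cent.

Phase 1: 182,750·(1 + 0.11/365)^1460 ≈ 283,738.4351.
Phase 2: 283,738.4351·(1 + 0.025)^16 ≈ 421,211.3017.

$421,211.30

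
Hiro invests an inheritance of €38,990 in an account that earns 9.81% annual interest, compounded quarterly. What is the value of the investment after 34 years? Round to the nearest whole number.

€1,052,014

Growth factor = (1 + 0.024525)^136 ≈ 26.98163135567.
A ≈ 38,990 × 26.98163135567 ≈ 1,052,013.8066.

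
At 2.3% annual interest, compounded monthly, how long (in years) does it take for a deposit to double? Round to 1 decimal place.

(1 + 0.00191667)^(12t) = 2.
12t = ln 2 / ln(1 + 0.00191667) ≈ 0.69315/0.00191483 ≈ 361.9885.
t ≈ 30.1657.

30.2 years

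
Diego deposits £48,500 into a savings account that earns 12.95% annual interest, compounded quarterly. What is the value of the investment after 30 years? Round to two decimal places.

Growth factor = (1 + 0.032375)^120 ≈ 45.76120948837.
A ≈ 48,500 × 45.76120948837 ≈ 2,219,418.6602.

£2,219,418.66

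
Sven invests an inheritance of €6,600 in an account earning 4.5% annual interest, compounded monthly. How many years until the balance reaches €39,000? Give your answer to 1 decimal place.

(1 + 0.00375)^(12t) = 39,000/6,600 = 5.9091.
12t·ln(1 + 0.00375) = ln(5.9091); 12t = 1.7765/0.00374299 ≈ 474.6189.
t ≈ 39.5516 years.

39.6 years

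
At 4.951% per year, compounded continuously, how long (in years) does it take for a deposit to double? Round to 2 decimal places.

14.00 years

e^(0.04951t) = 2, so 0.04951t = ln 2 ≈ 0.69315.
t ≈ 0.69315/0.04951 ≈ 14.0001.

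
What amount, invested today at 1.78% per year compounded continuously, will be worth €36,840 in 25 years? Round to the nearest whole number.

P = A·e^(−rt) = 36,840·e^(−0.445).
e^(−0.445) ≈ 0.64082427603, so P ≈ 23,607.9663.

€23,608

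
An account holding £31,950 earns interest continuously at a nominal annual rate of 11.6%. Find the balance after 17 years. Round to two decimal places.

£229,561.78

A = P·e^(rt) = 31,950·e^(0.116·17) = 31,950·e^1.972.
e^1.972 ≈ 7.18503219224, so A ≈ 229,561.7785.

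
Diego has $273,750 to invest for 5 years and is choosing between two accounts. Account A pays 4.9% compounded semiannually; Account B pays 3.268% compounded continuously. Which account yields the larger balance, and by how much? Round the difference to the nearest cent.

Account A, by $26,374.81

Account A growth factor: (1 + 0.0245)^10 ≈ 1.27385391856; balance ≈ 348,717.5102.
Account B growth factor: e^(0.03268·5) = e^0.1634 ≈ 1.17750759854; balance ≈ 322,342.7051.
Account A is larger by 26,374.8051.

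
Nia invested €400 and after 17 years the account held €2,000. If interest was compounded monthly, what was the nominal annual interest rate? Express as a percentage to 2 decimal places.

(1 + r/12)^204 = 2,000/400 = 5.
1 + r/12 = 5^(1/204) ≈ 1.007921, so r/12 ≈ 0.0079206.
r ≈ 12·0.0079206 = 9.50473%.

9.50%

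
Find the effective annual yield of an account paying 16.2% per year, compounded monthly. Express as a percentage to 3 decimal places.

17.459%

EAR = (1 + 16.2%/12)^12 − 1 = (1 + 0.0135)^12 − 1.
(1 + 0.0135)^12 ≈ 1.174587, so EAR ≈ 17.45866%.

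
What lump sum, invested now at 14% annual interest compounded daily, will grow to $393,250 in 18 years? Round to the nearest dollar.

$31,656

Growth factor = (1 + 0.14/365)^6570 ≈ 12.422593062.
P = 393,250/12.422593062 ≈ 31,656.0317.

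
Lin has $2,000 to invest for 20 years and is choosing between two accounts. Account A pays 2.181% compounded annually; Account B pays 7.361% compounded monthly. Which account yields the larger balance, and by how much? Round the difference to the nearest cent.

Account B, by $5,599.35

Account A growth factor: (1 + 0.02181)^20 ≈ 1.539582522; balance ≈ 3,079.1650.
Account B growth factor: (1 + 0.07361/12)^240 ≈ 4.339256503; balance ≈ 8,678.5130.
Account B is larger by 5,599.3480.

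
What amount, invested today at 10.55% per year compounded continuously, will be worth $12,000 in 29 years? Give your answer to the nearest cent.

P = A·e^(−rt) = 12,000·e^(−3.0595).
e^(−3.0595) ≈ 0.04691114493, so P ≈ 562.9337.

$562.93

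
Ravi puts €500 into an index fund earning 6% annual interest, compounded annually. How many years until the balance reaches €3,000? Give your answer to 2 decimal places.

30.75 years

We need (1 + 0.06)^t = 6, so t = ln 6 / ln 1.06 ≈ 30.7498.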